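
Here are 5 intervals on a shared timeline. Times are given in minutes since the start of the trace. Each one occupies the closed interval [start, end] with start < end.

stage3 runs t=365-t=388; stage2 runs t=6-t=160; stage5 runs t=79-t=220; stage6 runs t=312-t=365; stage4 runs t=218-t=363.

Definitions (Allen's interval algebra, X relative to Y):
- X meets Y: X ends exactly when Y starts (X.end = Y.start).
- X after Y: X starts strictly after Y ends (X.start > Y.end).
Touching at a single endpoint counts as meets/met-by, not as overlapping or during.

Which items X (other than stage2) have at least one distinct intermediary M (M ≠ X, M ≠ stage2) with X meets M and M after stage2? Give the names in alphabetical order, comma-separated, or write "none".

Target stage2 = [t=6, t=160].
Intermediaries M with M after stage2: stage3, stage4, stage6.
Via stage3 — items with X meets stage3: stage6.
Via stage4 — items with X meets stage4: none.
Via stage6 — items with X meets stage6: none.
Union: stage6.

stage6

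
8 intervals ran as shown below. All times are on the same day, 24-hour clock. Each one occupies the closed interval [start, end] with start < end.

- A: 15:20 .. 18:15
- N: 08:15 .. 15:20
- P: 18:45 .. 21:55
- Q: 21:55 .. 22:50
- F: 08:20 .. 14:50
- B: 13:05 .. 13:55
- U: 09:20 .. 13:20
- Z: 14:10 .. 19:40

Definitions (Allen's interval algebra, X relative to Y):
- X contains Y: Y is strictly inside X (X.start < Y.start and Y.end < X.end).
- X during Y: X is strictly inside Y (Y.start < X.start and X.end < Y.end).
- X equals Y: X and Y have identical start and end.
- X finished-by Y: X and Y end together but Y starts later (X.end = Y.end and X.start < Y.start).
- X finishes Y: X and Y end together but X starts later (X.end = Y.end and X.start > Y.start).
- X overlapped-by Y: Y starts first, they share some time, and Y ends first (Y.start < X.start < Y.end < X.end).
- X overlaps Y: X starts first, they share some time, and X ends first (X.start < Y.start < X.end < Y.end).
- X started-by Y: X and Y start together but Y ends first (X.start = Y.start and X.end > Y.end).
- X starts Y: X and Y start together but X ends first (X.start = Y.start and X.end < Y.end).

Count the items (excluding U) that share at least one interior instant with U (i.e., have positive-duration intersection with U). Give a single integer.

3

Target U = [09:20, 13:20].
A [15:20, 18:15] → after → no.
B [13:05, 13:55] → overlapped-by → counts.
F [08:20, 14:50] → contains → counts.
N [08:15, 15:20] → contains → counts.
P [18:45, 21:55] → after → no.
Q [21:55, 22:50] → after → no.
Z [14:10, 19:40] → after → no.
Total: 3.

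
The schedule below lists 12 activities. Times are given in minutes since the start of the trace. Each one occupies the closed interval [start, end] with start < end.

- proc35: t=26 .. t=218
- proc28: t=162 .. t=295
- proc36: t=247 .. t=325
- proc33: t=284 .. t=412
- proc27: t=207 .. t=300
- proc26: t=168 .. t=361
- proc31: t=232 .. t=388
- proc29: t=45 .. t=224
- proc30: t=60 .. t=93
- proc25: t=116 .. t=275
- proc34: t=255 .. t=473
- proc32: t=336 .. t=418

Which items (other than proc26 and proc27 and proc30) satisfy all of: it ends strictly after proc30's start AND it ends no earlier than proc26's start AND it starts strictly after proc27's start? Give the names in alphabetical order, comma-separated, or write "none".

Conditions: its end is strictly after proc30's start (X.end > t=60) AND its end is no earlier than proc26's start (X.end >= t=168) AND its start is strictly after proc27's start (X.start > t=207).
proc25: end t=275 > t=60? ✓; end t=275 >= t=168? ✓; start t=116 > t=207? ✗ → no.
proc28: end t=295 > t=60? ✓; end t=295 >= t=168? ✓; start t=162 > t=207? ✗ → no.
proc29: end t=224 > t=60? ✓; end t=224 >= t=168? ✓; start t=45 > t=207? ✗ → no.
proc31: end t=388 > t=60? ✓; end t=388 >= t=168? ✓; start t=232 > t=207? ✓ → yes.
proc32: end t=418 > t=60? ✓; end t=418 >= t=168? ✓; start t=336 > t=207? ✓ → yes.
proc33: end t=412 > t=60? ✓; end t=412 >= t=168? ✓; start t=284 > t=207? ✓ → yes.
proc34: end t=473 > t=60? ✓; end t=473 >= t=168? ✓; start t=255 > t=207? ✓ → yes.
proc35: end t=218 > t=60? ✓; end t=218 >= t=168? ✓; start t=26 > t=207? ✗ → no.
proc36: end t=325 > t=60? ✓; end t=325 >= t=168? ✓; start t=247 > t=207? ✓ → yes.
Result: proc31, proc32, proc33, proc34, proc36.

proc31, proc32, proc33, proc34, proc36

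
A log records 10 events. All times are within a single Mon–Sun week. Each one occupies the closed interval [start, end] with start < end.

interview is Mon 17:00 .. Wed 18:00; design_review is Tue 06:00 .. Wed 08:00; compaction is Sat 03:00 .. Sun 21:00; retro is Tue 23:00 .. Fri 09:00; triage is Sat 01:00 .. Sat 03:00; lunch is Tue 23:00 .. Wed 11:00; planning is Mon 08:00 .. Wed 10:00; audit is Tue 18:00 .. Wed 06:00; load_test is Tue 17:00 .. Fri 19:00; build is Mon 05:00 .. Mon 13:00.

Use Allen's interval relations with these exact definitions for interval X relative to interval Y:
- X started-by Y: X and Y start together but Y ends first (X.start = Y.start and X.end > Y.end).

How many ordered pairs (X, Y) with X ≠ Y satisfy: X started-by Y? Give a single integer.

1

Checking all 90 ordered pairs for relation 'started-by'; matching pairs in alphabetical order:
(retro, lunch): retro started-by lunch ✓
Count: 1.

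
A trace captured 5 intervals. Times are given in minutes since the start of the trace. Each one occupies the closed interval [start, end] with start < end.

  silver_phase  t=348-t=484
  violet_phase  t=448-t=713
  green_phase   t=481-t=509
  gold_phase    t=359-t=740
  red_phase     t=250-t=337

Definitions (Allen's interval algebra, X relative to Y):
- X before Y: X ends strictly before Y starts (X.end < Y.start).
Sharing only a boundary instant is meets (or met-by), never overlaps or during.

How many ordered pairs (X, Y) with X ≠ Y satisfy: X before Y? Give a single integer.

4

Checking all 20 ordered pairs for relation 'before'; matching pairs in alphabetical order:
(red_phase, gold_phase): red_phase before gold_phase ✓
(red_phase, green_phase): red_phase before green_phase ✓
(red_phase, silver_phase): red_phase before silver_phase ✓
(red_phase, violet_phase): red_phase before violet_phase ✓
Count: 4.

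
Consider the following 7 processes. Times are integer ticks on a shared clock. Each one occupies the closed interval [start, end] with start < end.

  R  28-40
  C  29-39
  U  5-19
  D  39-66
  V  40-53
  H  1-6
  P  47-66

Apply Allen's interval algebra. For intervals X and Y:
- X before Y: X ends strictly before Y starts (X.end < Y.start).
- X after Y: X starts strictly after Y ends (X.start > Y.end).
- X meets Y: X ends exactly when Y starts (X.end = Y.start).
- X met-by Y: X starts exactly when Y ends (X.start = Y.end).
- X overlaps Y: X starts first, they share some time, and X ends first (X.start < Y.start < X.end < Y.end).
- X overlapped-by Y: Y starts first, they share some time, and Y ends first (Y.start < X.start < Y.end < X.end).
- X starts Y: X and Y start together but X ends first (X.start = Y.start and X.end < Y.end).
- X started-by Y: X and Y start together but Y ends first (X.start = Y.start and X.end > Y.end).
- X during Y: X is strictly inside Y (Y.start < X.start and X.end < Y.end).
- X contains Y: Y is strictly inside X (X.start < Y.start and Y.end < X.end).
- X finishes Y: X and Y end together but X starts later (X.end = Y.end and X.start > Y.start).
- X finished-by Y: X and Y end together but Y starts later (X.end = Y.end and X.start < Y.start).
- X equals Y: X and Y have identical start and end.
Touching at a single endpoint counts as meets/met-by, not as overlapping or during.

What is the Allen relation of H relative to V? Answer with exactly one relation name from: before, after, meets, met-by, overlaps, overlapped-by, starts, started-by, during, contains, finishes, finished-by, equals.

before

H = [1, 6]; V = [40, 53].
Compare endpoints: H.start < V.start, H.start < V.end, H.end < V.start, H.end < V.end.
That pattern is 'before'.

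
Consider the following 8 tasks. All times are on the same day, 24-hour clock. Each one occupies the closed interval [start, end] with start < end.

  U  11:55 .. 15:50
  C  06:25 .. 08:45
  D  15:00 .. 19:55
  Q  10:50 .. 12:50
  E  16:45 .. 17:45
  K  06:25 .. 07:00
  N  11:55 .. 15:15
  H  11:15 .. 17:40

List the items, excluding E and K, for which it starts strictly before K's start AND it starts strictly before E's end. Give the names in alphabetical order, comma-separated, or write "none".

Conditions: its start is strictly before K's start (X.start < 06:25) AND its start is strictly before E's end (X.start < 17:45).
C: start 06:25 < 06:25? ✗; start 06:25 < 17:45? ✓ → no.
D: start 15:00 < 06:25? ✗; start 15:00 < 17:45? ✓ → no.
H: start 11:15 < 06:25? ✗; start 11:15 < 17:45? ✓ → no.
N: start 11:55 < 06:25? ✗; start 11:55 < 17:45? ✓ → no.
Q: start 10:50 < 06:25? ✗; start 10:50 < 17:45? ✓ → no.
U: start 11:55 < 06:25? ✗; start 11:55 < 17:45? ✓ → no.
Result: none.

none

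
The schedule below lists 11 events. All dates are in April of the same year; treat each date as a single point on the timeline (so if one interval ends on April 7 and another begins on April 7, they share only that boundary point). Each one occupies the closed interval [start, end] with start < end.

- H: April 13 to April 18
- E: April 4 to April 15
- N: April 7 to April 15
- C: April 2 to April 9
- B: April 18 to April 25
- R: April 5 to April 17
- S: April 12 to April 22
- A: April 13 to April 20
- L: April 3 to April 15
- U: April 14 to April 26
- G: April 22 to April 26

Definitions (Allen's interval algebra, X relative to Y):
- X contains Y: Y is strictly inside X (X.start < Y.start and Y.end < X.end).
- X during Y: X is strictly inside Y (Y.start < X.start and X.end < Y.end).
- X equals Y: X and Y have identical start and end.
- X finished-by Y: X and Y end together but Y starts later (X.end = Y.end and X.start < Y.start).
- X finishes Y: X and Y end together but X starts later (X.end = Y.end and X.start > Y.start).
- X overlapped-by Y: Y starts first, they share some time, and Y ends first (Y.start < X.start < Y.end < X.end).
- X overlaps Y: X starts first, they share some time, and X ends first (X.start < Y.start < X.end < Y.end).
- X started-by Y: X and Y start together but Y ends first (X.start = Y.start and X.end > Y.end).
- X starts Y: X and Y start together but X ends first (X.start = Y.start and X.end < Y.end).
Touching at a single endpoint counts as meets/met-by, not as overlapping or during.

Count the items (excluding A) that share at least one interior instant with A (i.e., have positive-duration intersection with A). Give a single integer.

8

Target A = [April 13, April 20].
B [April 18, April 25] → overlapped-by → counts.
C [April 2, April 9] → before → no.
E [April 4, April 15] → overlaps → counts.
G [April 22, April 26] → after → no.
H [April 13, April 18] → starts → counts.
L [April 3, April 15] → overlaps → counts.
N [April 7, April 15] → overlaps → counts.
R [April 5, April 17] → overlaps → counts.
S [April 12, April 22] → contains → counts.
U [April 14, April 26] → overlapped-by → counts.
Total: 8.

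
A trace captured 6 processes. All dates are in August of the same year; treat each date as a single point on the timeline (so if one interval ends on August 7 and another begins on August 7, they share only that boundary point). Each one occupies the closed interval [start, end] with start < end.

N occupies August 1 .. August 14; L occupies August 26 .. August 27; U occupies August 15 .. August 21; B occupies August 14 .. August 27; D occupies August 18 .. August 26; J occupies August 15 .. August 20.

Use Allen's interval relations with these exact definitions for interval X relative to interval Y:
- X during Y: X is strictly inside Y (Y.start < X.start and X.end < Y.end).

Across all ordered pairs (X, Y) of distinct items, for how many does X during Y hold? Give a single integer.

Checking all 30 ordered pairs for relation 'during'; matching pairs in alphabetical order:
(D, B): D during B ✓
(J, B): J during B ✓
(U, B): U during B ✓
Count: 3.

3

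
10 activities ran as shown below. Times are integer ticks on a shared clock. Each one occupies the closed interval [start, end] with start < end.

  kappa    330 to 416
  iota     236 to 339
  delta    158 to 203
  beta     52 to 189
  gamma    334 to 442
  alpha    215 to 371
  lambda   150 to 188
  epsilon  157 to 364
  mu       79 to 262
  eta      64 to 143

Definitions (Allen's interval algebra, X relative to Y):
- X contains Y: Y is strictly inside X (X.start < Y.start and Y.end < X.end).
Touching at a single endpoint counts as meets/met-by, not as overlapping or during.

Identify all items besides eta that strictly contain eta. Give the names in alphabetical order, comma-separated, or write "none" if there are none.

beta

Target eta = [64, 143].
alpha [215, 371] → after → no.
beta [52, 189] → contains → yes.
delta [158, 203] → after → no.
epsilon [157, 364] → after → no.
gamma [334, 442] → after → no.
iota [236, 339] → after → no.
kappa [330, 416] → after → no.
lambda [150, 188] → after → no.
mu [79, 262] → overlapped-by → no.
Result: beta.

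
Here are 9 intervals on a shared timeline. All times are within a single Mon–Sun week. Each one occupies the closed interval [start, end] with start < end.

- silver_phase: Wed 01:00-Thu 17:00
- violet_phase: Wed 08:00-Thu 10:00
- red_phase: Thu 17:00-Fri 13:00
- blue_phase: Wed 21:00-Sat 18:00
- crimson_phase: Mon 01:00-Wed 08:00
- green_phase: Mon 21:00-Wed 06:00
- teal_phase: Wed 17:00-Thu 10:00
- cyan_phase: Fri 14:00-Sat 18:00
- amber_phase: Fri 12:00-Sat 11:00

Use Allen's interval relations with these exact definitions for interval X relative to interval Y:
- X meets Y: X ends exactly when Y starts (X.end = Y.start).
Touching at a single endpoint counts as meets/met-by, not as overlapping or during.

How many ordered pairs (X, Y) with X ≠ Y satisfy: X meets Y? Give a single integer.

2

Checking all 72 ordered pairs for relation 'meets'; matching pairs in alphabetical order:
(crimson_phase, violet_phase): crimson_phase meets violet_phase ✓
(silver_phase, red_phase): silver_phase meets red_phase ✓
Count: 2.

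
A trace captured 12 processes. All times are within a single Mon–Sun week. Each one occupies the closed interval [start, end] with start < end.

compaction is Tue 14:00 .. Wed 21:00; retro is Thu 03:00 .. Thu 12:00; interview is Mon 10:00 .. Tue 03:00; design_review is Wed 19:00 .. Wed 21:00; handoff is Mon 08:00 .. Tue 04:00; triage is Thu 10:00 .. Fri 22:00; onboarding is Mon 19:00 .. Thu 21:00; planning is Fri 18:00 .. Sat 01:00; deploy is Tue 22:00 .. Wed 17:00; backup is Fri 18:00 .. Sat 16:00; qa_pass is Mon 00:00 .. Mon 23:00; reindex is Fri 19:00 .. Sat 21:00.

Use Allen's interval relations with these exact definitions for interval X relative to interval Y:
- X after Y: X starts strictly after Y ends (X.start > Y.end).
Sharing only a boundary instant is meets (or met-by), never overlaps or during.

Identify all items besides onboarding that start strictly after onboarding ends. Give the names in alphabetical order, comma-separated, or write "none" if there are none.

Target onboarding = [Mon 19:00, Thu 21:00].
backup [Fri 18:00, Sat 16:00] → after → yes.
compaction [Tue 14:00, Wed 21:00] → during → no.
deploy [Tue 22:00, Wed 17:00] → during → no.
design_review [Wed 19:00, Wed 21:00] → during → no.
handoff [Mon 08:00, Tue 04:00] → overlaps → no.
interview [Mon 10:00, Tue 03:00] → overlaps → no.
planning [Fri 18:00, Sat 01:00] → after → yes.
qa_pass [Mon 00:00, Mon 23:00] → overlaps → no.
reindex [Fri 19:00, Sat 21:00] → after → yes.
retro [Thu 03:00, Thu 12:00] → during → no.
triage [Thu 10:00, Fri 22:00] → overlapped-by → no.
Result: backup, planning, reindex.

backup, planning, reindex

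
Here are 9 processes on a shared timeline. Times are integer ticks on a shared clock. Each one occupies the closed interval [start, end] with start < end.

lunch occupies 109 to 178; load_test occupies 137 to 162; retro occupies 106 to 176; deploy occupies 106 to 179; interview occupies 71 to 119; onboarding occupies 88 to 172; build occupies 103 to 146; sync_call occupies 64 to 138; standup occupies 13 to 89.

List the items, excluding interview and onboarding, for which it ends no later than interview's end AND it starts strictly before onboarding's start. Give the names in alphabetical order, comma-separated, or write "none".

standup

Conditions: its end is no later than interview's end (X.end <= 119) AND its start is strictly before onboarding's start (X.start < 88).
build: end 146 <= 119? ✗; start 103 < 88? ✗ → no.
deploy: end 179 <= 119? ✗; start 106 < 88? ✗ → no.
load_test: end 162 <= 119? ✗; start 137 < 88? ✗ → no.
lunch: end 178 <= 119? ✗; start 109 < 88? ✗ → no.
retro: end 176 <= 119? ✗; start 106 < 88? ✗ → no.
standup: end 89 <= 119? ✓; start 13 < 88? ✓ → yes.
sync_call: end 138 <= 119? ✗; start 64 < 88? ✓ → no.
Result: standup.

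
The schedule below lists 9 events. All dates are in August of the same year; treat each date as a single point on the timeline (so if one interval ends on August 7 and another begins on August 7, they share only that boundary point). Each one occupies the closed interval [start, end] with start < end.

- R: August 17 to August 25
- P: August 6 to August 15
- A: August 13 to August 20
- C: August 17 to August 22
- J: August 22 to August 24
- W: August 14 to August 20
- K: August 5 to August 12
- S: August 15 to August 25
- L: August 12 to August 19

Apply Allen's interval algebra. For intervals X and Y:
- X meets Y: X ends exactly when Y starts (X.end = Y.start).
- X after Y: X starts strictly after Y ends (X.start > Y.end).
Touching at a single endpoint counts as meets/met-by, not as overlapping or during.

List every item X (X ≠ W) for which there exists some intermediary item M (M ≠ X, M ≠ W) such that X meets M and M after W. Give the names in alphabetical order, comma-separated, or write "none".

Target W = [August 14, August 20].
Intermediaries M with M after W: J.
Via J — items with X meets J: C.
Union: C.

C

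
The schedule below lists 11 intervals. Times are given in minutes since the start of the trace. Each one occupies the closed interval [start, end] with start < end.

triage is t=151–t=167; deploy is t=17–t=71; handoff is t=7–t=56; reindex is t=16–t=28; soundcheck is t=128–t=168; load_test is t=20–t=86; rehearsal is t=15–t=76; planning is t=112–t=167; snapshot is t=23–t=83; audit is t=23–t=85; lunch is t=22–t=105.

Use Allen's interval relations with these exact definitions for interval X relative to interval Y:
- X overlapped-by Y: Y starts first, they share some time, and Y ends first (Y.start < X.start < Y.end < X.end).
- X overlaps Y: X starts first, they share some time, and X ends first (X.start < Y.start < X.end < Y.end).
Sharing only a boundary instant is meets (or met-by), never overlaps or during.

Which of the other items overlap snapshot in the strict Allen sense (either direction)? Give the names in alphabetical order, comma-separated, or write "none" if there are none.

Target snapshot = [t=23, t=83].
audit [t=23, t=85] → started-by → no.
deploy [t=17, t=71] → overlaps → yes.
handoff [t=7, t=56] → overlaps → yes.
load_test [t=20, t=86] → contains → no.
lunch [t=22, t=105] → contains → no.
planning [t=112, t=167] → after → no.
rehearsal [t=15, t=76] → overlaps → yes.
reindex [t=16, t=28] → overlaps → yes.
soundcheck [t=128, t=168] → after → no.
triage [t=151, t=167] → after → no.
Result: deploy, handoff, rehearsal, reindex.

deploy, handoff, rehearsal, reindex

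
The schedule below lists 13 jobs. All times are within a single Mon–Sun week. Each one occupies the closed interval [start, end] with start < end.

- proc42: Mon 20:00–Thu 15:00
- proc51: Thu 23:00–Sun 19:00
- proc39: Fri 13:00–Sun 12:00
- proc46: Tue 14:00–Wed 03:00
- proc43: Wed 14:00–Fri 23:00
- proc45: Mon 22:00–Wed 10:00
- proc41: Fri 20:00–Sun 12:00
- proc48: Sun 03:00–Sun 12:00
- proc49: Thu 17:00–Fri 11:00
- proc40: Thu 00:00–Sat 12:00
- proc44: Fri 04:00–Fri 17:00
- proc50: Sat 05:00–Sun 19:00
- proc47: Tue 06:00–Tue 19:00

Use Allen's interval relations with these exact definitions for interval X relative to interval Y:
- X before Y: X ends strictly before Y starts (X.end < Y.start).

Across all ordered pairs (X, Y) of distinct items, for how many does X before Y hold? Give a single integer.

44

Checking all 156 ordered pairs for relation 'before'; matching pairs in alphabetical order:
(proc40, proc48): proc40 before proc48 ✓
(proc42, proc39): proc42 before proc39 ✓
(proc42, proc41): proc42 before proc41 ✓
(proc42, proc44): proc42 before proc44 ✓
(proc42, proc48): proc42 before proc48 ✓
(proc42, proc49): proc42 before proc49 ✓
(proc42, proc50): proc42 before proc50 ✓
(proc42, proc51): proc42 before proc51 ✓
(proc43, proc48): proc43 before proc48 ✓
(proc43, proc50): proc43 before proc50 ✓
(proc44, proc41): proc44 before proc41 ✓
(proc44, proc48): proc44 before proc48 ✓
(proc44, proc50): proc44 before proc50 ✓
(proc45, proc39): proc45 before proc39 ✓
(proc45, proc40): proc45 before proc40 ✓
(proc45, proc41): proc45 before proc41 ✓
(proc45, proc43): proc45 before proc43 ✓
(proc45, proc44): proc45 before proc44 ✓
(proc45, proc48): proc45 before proc48 ✓
(proc45, proc49): proc45 before proc49 ✓
(proc45, proc50): proc45 before proc50 ✓
(proc45, proc51): proc45 before proc51 ✓
(proc46, proc39): proc46 before proc39 ✓
(proc46, proc40): proc46 before proc40 ✓
... plus 20 further pairs not listed.
Count: 44.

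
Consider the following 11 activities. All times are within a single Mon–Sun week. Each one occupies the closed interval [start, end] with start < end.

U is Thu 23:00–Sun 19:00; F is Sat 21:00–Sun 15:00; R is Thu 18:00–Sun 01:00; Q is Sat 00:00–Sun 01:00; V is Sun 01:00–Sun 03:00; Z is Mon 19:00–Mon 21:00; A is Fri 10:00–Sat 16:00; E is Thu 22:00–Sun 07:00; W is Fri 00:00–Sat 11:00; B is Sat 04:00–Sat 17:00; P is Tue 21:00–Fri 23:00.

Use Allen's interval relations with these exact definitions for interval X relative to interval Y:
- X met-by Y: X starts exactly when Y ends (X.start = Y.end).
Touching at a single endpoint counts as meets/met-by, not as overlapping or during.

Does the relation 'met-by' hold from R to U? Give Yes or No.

R = [Thu 18:00, Sun 01:00], U = [Thu 23:00, Sun 19:00].
Actual relation of R to U: overlaps.
Asked whether 'met-by' holds → No.

No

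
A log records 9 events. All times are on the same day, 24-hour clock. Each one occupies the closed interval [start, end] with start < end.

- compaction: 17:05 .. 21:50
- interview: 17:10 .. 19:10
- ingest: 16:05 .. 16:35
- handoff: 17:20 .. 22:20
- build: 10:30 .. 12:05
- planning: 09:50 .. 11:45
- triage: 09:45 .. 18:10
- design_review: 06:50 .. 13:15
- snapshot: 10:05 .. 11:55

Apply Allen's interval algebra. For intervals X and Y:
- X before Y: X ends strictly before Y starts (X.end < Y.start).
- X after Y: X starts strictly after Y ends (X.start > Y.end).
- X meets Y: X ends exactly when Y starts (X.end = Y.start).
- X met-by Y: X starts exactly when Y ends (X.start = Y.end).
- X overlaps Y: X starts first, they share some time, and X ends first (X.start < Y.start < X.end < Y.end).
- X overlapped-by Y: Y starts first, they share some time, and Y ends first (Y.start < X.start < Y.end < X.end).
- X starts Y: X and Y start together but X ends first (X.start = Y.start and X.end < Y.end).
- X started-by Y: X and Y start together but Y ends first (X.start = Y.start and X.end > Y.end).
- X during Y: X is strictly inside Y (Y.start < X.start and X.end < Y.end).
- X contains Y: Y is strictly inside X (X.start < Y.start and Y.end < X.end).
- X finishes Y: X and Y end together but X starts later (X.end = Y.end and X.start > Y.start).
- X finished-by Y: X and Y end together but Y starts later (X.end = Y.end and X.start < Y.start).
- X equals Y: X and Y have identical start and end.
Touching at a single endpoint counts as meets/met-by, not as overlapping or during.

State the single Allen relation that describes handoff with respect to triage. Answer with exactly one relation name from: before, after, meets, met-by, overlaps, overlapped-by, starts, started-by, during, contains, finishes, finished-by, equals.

handoff = [17:20, 22:20]; triage = [09:45, 18:10].
Compare endpoints: handoff.start > triage.start, handoff.start < triage.end, handoff.end > triage.start, handoff.end > triage.end.
That pattern is 'overlapped-by'.

overlapped-by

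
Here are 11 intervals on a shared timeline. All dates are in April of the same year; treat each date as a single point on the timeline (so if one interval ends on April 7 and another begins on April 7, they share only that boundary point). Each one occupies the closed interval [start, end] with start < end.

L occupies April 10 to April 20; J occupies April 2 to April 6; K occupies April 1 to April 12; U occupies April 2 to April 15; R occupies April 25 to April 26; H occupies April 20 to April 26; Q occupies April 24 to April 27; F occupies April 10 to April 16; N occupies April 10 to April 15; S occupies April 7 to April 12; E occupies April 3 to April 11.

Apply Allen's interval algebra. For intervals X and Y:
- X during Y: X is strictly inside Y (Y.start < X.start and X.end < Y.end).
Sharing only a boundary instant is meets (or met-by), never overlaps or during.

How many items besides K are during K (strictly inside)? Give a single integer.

2

Target K = [April 1, April 12].
E [April 3, April 11] → during → counts.
F [April 10, April 16] → overlapped-by → no.
H [April 20, April 26] → after → no.
J [April 2, April 6] → during → counts.
L [April 10, April 20] → overlapped-by → no.
N [April 10, April 15] → overlapped-by → no.
Q [April 24, April 27] → after → no.
R [April 25, April 26] → after → no.
S [April 7, April 12] → finishes → no.
U [April 2, April 15] → overlapped-by → no.
Total: 2.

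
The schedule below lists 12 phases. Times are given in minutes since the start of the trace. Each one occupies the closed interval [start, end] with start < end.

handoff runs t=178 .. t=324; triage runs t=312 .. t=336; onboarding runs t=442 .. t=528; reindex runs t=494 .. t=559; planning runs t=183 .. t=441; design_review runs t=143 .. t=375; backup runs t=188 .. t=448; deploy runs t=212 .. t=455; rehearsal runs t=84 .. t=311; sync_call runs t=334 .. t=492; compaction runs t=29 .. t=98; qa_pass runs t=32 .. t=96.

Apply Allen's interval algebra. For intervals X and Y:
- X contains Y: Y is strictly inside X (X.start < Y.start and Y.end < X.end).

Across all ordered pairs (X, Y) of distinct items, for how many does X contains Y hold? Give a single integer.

6

Checking all 132 ordered pairs for relation 'contains'; matching pairs in alphabetical order:
(backup, triage): backup contains triage ✓
(compaction, qa_pass): compaction contains qa_pass ✓
(deploy, triage): deploy contains triage ✓
(design_review, handoff): design_review contains handoff ✓
(design_review, triage): design_review contains triage ✓
(planning, triage): planning contains triage ✓
Count: 6.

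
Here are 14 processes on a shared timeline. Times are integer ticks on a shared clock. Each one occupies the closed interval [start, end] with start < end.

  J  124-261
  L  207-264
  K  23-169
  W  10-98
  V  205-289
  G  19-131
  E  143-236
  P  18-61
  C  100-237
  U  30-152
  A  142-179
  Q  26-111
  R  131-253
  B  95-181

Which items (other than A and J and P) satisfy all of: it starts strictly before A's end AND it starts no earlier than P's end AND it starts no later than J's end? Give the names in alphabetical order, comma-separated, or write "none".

B, C, E, R

Conditions: its start is strictly before A's end (X.start < 179) AND its start is no earlier than P's end (X.start >= 61) AND its start is no later than J's end (X.start <= 261).
B: start 95 < 179? ✓; start 95 >= 61? ✓; start 95 <= 261? ✓ → yes.
C: start 100 < 179? ✓; start 100 >= 61? ✓; start 100 <= 261? ✓ → yes.
E: start 143 < 179? ✓; start 143 >= 61? ✓; start 143 <= 261? ✓ → yes.
G: start 19 < 179? ✓; start 19 >= 61? ✗; start 19 <= 261? ✓ → no.
K: start 23 < 179? ✓; start 23 >= 61? ✗; start 23 <= 261? ✓ → no.
L: start 207 < 179? ✗; start 207 >= 61? ✓; start 207 <= 261? ✓ → no.
Q: start 26 < 179? ✓; start 26 >= 61? ✗; start 26 <= 261? ✓ → no.
R: start 131 < 179? ✓; start 131 >= 61? ✓; start 131 <= 261? ✓ → yes.
U: start 30 < 179? ✓; start 30 >= 61? ✗; start 30 <= 261? ✓ → no.
V: start 205 < 179? ✗; start 205 >= 61? ✓; start 205 <= 261? ✓ → no.
W: start 10 < 179? ✓; start 10 >= 61? ✗; start 10 <= 261? ✓ → no.
Result: B, C, E, R.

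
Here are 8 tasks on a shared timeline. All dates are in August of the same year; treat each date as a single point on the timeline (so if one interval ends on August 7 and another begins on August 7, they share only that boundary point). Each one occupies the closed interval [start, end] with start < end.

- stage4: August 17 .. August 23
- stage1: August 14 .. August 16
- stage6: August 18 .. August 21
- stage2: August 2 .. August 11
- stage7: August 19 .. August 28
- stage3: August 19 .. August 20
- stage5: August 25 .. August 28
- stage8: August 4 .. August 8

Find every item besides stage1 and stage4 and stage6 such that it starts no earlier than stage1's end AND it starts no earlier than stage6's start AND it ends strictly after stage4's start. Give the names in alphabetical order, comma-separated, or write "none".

Conditions: its start is no earlier than stage1's end (X.start >= August 16) AND its start is no earlier than stage6's start (X.start >= August 18) AND its end is strictly after stage4's start (X.end > August 17).
stage2: start August 2 >= August 16? ✗; start August 2 >= August 18? ✗; end August 11 > August 17? ✗ → no.
stage3: start August 19 >= August 16? ✓; start August 19 >= August 18? ✓; end August 20 > August 17? ✓ → yes.
stage5: start August 25 >= August 16? ✓; start August 25 >= August 18? ✓; end August 28 > August 17? ✓ → yes.
stage7: start August 19 >= August 16? ✓; start August 19 >= August 18? ✓; end August 28 > August 17? ✓ → yes.
stage8: start August 4 >= August 16? ✗; start August 4 >= August 18? ✗; end August 8 > August 17? ✗ → no.
Result: stage3, stage5, stage7.

stage3, stage5, stage7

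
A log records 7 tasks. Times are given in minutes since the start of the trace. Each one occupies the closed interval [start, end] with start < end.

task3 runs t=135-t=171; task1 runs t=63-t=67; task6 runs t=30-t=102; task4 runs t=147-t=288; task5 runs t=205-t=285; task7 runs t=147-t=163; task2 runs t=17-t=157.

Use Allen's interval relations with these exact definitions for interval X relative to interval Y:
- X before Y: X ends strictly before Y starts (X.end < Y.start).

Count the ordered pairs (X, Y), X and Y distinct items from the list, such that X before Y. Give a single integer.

Checking all 42 ordered pairs for relation 'before'; matching pairs in alphabetical order:
(task1, task3): task1 before task3 ✓
(task1, task4): task1 before task4 ✓
(task1, task5): task1 before task5 ✓
(task1, task7): task1 before task7 ✓
(task2, task5): task2 before task5 ✓
(task3, task5): task3 before task5 ✓
(task6, task3): task6 before task3 ✓
(task6, task4): task6 before task4 ✓
(task6, task5): task6 before task5 ✓
(task6, task7): task6 before task7 ✓
(task7, task5): task7 before task5 ✓
Count: 11.

11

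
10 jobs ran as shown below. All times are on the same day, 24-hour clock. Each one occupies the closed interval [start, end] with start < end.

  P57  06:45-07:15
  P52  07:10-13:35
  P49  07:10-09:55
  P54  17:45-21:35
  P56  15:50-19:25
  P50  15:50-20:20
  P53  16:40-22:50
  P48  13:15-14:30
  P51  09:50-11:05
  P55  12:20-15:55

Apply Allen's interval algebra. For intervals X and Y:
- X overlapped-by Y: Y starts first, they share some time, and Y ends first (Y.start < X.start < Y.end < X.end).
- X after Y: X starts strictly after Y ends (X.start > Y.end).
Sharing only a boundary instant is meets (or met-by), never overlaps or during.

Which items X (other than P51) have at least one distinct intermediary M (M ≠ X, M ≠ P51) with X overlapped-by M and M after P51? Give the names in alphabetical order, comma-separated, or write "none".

Target P51 = [09:50, 11:05].
Intermediaries M with M after P51: P48, P50, P53, P54, P55, P56.
Via P48 — items with X overlapped-by P48: none.
Via P50 — items with X overlapped-by P50: P53, P54.
Via P53 — items with X overlapped-by P53: none.
Via P54 — items with X overlapped-by P54: none.
Via P55 — items with X overlapped-by P55: P50, P56.
Via P56 — items with X overlapped-by P56: P53, P54.
Union: P50, P53, P54, P56.

P50, P53, P54, P56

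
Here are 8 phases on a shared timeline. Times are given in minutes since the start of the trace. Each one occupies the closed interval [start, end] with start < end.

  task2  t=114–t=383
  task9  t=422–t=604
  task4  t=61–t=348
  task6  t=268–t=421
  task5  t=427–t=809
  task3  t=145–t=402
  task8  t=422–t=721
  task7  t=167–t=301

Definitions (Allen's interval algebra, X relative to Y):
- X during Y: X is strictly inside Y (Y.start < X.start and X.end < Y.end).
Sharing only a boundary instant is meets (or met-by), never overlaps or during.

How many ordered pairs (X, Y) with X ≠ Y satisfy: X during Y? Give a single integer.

Checking all 56 ordered pairs for relation 'during'; matching pairs in alphabetical order:
(task7, task2): task7 during task2 ✓
(task7, task3): task7 during task3 ✓
(task7, task4): task7 during task4 ✓
Count: 3.

3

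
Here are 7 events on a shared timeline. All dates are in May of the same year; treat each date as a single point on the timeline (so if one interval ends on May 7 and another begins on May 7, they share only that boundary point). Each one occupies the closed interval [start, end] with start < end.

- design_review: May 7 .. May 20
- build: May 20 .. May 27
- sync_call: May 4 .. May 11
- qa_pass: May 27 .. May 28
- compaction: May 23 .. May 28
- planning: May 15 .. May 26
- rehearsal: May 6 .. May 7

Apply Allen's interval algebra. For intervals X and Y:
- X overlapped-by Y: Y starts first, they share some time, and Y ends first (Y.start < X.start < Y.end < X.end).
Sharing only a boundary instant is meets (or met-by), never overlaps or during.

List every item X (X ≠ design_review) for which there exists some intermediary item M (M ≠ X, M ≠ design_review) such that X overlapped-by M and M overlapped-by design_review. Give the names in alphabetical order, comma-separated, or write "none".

Target design_review = [May 7, May 20].
Intermediaries M with M overlapped-by design_review: planning.
Via planning — items with X overlapped-by planning: build, compaction.
Union: build, compaction.

build, compaction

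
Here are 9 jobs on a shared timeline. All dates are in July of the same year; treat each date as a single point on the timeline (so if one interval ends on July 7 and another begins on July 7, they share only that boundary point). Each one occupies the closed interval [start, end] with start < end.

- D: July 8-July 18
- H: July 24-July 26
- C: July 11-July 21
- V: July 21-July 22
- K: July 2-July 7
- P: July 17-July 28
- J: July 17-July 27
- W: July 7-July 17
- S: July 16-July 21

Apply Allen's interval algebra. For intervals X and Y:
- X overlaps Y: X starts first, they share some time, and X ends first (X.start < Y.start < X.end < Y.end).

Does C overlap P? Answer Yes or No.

Yes

C = [July 11, July 21], P = [July 17, July 28].
Actual relation of C to P: overlaps.
Asked whether 'overlaps' holds → Yes.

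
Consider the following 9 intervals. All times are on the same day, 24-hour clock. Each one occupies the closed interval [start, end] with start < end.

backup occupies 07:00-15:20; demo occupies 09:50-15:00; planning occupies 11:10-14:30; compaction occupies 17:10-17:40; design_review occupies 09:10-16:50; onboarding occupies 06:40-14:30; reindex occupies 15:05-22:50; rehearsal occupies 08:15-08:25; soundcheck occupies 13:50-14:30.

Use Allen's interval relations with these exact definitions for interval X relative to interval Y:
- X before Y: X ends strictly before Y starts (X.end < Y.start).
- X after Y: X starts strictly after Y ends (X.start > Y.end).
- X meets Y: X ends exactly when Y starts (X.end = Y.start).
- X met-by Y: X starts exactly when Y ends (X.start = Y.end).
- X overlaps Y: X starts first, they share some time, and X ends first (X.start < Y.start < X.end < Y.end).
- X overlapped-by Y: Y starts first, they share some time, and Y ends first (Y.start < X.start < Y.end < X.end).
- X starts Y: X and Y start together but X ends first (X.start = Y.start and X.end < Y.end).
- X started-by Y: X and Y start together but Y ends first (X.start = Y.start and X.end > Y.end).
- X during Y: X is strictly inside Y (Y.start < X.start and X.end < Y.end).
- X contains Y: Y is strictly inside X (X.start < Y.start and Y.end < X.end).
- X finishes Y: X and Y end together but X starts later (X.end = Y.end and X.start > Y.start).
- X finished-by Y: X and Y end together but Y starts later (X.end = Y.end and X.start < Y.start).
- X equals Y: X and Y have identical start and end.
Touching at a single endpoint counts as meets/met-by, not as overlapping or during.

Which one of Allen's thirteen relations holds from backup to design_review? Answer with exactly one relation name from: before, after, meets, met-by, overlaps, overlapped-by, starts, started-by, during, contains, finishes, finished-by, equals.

backup = [07:00, 15:20]; design_review = [09:10, 16:50].
Compare endpoints: backup.start < design_review.start, backup.start < design_review.end, backup.end > design_review.start, backup.end < design_review.end.
That pattern is 'overlaps'.

overlaps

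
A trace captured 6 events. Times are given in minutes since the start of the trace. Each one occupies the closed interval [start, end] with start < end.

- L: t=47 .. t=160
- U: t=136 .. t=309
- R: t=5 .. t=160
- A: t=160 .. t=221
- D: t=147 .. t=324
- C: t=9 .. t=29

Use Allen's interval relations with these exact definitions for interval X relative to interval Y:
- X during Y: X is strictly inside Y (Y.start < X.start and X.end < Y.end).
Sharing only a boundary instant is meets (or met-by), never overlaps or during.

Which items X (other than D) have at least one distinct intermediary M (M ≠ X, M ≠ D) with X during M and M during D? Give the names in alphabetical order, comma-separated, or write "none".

none

Target D = [t=147, t=324].
Intermediaries M with M during D: A.
Via A — items with X during A: none.
Union: none.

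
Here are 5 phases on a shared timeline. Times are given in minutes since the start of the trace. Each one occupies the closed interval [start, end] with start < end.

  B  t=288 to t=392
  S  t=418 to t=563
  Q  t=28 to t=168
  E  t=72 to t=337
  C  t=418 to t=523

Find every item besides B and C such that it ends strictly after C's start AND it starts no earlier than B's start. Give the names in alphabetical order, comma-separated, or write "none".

Conditions: its end is strictly after C's start (X.end > t=418) AND its start is no earlier than B's start (X.start >= t=288).
E: end t=337 > t=418? ✗; start t=72 >= t=288? ✗ → no.
Q: end t=168 > t=418? ✗; start t=28 >= t=288? ✗ → no.
S: end t=563 > t=418? ✓; start t=418 >= t=288? ✓ → yes.
Result: S.

S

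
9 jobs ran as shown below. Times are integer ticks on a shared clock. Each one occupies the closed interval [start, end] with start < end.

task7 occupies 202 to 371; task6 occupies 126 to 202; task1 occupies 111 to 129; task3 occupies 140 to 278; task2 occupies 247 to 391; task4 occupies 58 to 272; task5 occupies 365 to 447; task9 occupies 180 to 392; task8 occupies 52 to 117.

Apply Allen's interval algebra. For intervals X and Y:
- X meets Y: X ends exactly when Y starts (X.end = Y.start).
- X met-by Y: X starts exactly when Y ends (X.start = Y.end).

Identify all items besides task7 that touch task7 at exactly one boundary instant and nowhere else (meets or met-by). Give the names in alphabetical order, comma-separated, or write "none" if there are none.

Target task7 = [202, 371].
task1 [111, 129] → before → no.
task2 [247, 391] → overlapped-by → no.
task3 [140, 278] → overlaps → no.
task4 [58, 272] → overlaps → no.
task5 [365, 447] → overlapped-by → no.
task6 [126, 202] → meets → yes.
task8 [52, 117] → before → no.
task9 [180, 392] → contains → no.
Result: task6.

task6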